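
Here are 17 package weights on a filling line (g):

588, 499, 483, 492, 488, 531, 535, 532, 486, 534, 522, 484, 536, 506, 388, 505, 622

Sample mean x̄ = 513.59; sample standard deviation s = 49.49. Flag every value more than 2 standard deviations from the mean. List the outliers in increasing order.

388, 622

Cutoffs at x̄ ± 2s: 513.59 ± 2·49.49 = [414.61, 612.57].
388: z = -2.54, |z| > 2 → outlier.
622: z = 2.19, |z| > 2 → outlier.
Every other value lies within [414.61, 612.57].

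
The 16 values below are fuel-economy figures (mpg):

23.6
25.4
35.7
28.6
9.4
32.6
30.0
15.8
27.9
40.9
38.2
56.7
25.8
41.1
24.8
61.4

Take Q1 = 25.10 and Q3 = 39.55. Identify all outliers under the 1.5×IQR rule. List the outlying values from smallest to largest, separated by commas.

61.4

IQR = Q3 − Q1 = 39.55 − 25.10 = 14.45.
Lower fence = Q1 − 1.5·IQR = 25.10 − 21.675 = 3.425.
Upper fence = Q3 + 1.5·IQR = 39.55 + 21.675 = 61.225.
61.4 > 61.225 → outlier.
All remaining values lie within [3.425, 61.225].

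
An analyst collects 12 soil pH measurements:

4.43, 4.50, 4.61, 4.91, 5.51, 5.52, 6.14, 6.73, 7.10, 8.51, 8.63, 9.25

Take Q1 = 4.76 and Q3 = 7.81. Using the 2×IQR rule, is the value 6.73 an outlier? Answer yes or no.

IQR = Q3 − Q1 = 7.81 − 4.76 = 3.05.
Lower fence = Q1 − 2·IQR = 4.76 − 6.10 = -1.34.
Upper fence = Q3 + 2·IQR = 7.81 + 6.10 = 13.91.
6.73 lies within [-1.34, 13.91].

no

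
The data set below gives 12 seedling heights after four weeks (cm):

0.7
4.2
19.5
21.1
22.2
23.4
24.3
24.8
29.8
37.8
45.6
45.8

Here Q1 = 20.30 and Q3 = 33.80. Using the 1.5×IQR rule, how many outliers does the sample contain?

IQR = 13.50; fences at 20.30 − 20.25 = 0.05 and 33.80 + 20.25 = 54.05.
Every value lies within the cutoffs.

0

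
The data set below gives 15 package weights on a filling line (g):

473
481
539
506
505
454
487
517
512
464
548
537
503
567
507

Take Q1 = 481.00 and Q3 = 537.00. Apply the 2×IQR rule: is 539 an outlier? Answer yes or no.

IQR = Q3 − Q1 = 537.00 − 481.00 = 56.00.
Lower fence = Q1 − 2·IQR = 481.00 − 112.00 = 369.00.
Upper fence = Q3 + 2·IQR = 537.00 + 112.00 = 649.00.
539 lies within [369.00, 649.00].

no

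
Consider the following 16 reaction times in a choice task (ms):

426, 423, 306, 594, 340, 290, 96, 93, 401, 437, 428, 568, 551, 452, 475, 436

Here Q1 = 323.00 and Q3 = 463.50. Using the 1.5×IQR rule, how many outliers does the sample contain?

2

IQR = 140.50; fences at 323.00 − 210.75 = 112.25 and 463.50 + 210.75 = 674.25.
Outside the cutoffs: 93, 96.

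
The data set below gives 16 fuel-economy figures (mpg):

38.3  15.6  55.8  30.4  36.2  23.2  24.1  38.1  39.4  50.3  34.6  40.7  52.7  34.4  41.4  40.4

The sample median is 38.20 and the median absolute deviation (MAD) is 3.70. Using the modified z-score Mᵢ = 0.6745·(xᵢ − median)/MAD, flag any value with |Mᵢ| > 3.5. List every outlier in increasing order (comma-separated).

|Mᵢ| > 3.5 ⇔ |xᵢ − 38.20| > 3.5·3.70/0.6745 = 19.20.
So outliers lie outside [19.00, 57.40].
15.6: M = -4.12 → outlier.

15.6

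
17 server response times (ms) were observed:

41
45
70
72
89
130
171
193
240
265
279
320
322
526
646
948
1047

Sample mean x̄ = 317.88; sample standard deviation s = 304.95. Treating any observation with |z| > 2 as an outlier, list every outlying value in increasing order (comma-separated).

Cutoffs at x̄ ± 2s: 317.88 ± 2·304.95 = [-292.02, 927.78].
948: z = 2.07, |z| > 2 → outlier.
1047: z = 2.39, |z| > 2 → outlier.
Every other value lies within [-292.02, 927.78].

948, 1047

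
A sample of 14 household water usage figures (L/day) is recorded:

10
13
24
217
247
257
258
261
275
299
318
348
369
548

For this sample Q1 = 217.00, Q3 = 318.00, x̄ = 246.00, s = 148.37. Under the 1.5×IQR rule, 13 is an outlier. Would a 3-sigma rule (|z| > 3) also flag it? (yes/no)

z = (13 − 246.00) / 148.37 = -1.57.
|z| = 1.57 ≤ 3.

no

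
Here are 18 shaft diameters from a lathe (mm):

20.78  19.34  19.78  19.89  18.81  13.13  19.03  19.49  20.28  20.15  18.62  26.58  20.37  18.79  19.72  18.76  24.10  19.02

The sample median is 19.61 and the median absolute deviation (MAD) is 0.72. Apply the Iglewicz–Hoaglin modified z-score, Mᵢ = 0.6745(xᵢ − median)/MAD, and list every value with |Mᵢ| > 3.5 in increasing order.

13.13, 24.10, 26.58

|Mᵢ| > 3.5 ⇔ |xᵢ − 19.61| > 3.5·0.72/0.6745 = 3.74.
So outliers lie outside [15.87, 23.35].
13.13: M = -6.07 → outlier.
24.10: M = 4.21 → outlier.
26.58: M = 6.53 → outlier.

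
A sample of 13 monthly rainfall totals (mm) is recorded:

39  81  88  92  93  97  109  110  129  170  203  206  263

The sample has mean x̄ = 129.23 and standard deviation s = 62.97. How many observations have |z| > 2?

Cutoffs: x̄ ± 2s = [3.29, 255.17].
Outside the cutoffs: 263.

1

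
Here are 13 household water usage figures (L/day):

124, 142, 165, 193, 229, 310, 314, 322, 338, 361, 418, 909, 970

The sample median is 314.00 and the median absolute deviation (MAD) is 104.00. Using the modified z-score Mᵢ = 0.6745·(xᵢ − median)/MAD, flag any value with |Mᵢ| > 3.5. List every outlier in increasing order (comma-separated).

909, 970

|Mᵢ| > 3.5 ⇔ |xᵢ − 314.00| > 3.5·104.00/0.6745 = 539.66.
So outliers lie outside [-225.66, 853.66].
909: M = 3.86 → outlier.
970: M = 4.25 → outlier.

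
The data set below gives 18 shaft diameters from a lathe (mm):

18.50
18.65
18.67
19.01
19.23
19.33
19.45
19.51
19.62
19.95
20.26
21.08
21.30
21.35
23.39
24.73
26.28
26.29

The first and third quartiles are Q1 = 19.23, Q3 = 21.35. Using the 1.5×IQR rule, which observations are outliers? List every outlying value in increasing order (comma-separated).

24.73, 26.28, 26.29

IQR = Q3 − Q1 = 21.35 − 19.23 = 2.12.
Lower fence = Q1 − 1.5·IQR = 19.23 − 3.18 = 16.05.
Upper fence = Q3 + 1.5·IQR = 21.35 + 3.18 = 24.53.
24.73 > 24.53 → outlier.
26.28 > 24.53 → outlier.
26.29 > 24.53 → outlier.
All remaining values lie within [16.05, 24.53].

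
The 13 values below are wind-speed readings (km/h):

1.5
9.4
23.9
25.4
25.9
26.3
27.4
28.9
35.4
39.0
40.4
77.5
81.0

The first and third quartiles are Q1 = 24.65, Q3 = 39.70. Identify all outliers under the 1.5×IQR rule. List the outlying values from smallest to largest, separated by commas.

IQR = Q3 − Q1 = 39.70 − 24.65 = 15.05.
Lower fence = Q1 − 1.5·IQR = 24.65 − 22.575 = 2.075.
Upper fence = Q3 + 1.5·IQR = 39.70 + 22.575 = 62.275.
1.5 < 2.075 → outlier.
77.5 > 62.275 → outlier.
81.0 > 62.275 → outlier.
All remaining values lie within [2.075, 62.275].

1.5, 77.5, 81.0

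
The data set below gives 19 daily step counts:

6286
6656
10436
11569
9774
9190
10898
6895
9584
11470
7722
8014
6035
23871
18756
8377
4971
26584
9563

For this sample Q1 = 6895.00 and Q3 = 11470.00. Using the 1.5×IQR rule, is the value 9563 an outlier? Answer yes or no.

no

IQR = Q3 − Q1 = 11470.00 − 6895.00 = 4575.00.
Lower fence = Q1 − 1.5·IQR = 6895.00 − 6862.50 = 32.50.
Upper fence = Q3 + 1.5·IQR = 11470.00 + 6862.50 = 18332.50.
9563 lies within [32.50, 18332.50].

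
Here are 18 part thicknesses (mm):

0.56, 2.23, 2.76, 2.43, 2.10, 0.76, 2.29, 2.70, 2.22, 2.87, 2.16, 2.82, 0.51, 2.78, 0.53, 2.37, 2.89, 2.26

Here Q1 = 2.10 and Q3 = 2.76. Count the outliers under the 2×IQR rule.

IQR = 0.66; fences at 2.10 − 1.32 = 0.78 and 2.76 + 1.32 = 4.08.
Outside the cutoffs: 0.51, 0.53, 0.56, 0.76.

4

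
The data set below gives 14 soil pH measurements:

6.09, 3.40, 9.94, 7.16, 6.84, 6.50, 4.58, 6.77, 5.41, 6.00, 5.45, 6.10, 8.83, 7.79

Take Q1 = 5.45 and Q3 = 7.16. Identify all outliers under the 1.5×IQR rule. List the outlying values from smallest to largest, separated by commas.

IQR = Q3 − Q1 = 7.16 − 5.45 = 1.71.
Lower fence = Q1 − 1.5·IQR = 5.45 − 2.565 = 2.885.
Upper fence = Q3 + 1.5·IQR = 7.16 + 2.565 = 9.725.
9.94 > 9.725 → outlier.
All remaining values lie within [2.885, 9.725].

9.94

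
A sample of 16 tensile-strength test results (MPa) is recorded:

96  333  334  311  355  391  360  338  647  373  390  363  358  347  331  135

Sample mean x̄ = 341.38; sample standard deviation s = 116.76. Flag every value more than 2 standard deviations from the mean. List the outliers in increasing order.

96, 647

Cutoffs at x̄ ± 2s: 341.38 ± 2·116.76 = [107.86, 574.90].
96: z = -2.10, |z| > 2 → outlier.
647: z = 2.62, |z| > 2 → outlier.
Every other value lies within [107.86, 574.90].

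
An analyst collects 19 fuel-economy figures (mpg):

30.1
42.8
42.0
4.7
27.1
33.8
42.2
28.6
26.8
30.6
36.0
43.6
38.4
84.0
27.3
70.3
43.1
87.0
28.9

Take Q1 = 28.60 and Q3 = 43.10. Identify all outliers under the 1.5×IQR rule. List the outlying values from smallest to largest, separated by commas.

4.7, 70.3, 84.0, 87.0

IQR = Q3 − Q1 = 43.10 − 28.60 = 14.50.
Lower fence = Q1 − 1.5·IQR = 28.60 − 21.75 = 6.85.
Upper fence = Q3 + 1.5·IQR = 43.10 + 21.75 = 64.85.
4.7 < 6.85 → outlier.
70.3 > 64.85 → outlier.
84.0 > 64.85 → outlier.
87.0 > 64.85 → outlier.
All remaining values lie within [6.85, 64.85].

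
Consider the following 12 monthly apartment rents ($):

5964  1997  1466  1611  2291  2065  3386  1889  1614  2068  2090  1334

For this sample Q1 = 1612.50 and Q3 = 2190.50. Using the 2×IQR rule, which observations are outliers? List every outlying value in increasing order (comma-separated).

IQR = Q3 − Q1 = 2190.50 − 1612.50 = 578.00.
Lower fence = Q1 − 2·IQR = 1612.50 − 1156.00 = 456.50.
Upper fence = Q3 + 2·IQR = 2190.50 + 1156.00 = 3346.50.
3386 > 3346.50 → outlier.
5964 > 3346.50 → outlier.
All remaining values lie within [456.50, 3346.50].

3386, 5964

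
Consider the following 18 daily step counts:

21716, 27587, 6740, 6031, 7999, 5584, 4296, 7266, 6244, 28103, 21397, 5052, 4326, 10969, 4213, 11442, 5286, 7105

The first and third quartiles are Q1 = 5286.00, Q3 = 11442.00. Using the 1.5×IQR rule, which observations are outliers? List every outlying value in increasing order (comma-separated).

IQR = Q3 − Q1 = 11442.00 − 5286.00 = 6156.00.
Lower fence = Q1 − 1.5·IQR = 5286.00 − 9234.00 = -3948.00.
Upper fence = Q3 + 1.5·IQR = 11442.00 + 9234.00 = 20676.00.
21397 > 20676.00 → outlier.
21716 > 20676.00 → outlier.
27587 > 20676.00 → outlier.
28103 > 20676.00 → outlier.
All remaining values lie within [-3948.00, 20676.00].

21397, 21716, 27587, 28103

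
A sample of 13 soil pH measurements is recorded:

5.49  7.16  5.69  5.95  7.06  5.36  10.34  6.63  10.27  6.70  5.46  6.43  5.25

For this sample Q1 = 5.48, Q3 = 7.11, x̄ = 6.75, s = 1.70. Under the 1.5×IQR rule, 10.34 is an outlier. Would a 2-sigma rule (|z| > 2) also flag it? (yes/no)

z = (10.34 − 6.75) / 1.70 = 2.11.
|z| = 2.11 > 2.

yes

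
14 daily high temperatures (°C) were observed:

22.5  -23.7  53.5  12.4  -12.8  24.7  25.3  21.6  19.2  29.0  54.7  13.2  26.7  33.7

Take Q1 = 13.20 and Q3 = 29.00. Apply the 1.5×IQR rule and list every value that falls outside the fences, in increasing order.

IQR = Q3 − Q1 = 29.00 − 13.20 = 15.80.
Lower fence = Q1 − 1.5·IQR = 13.20 − 23.70 = -10.50.
Upper fence = Q3 + 1.5·IQR = 29.00 + 23.70 = 52.70.
-23.7 < -10.50 → outlier.
-12.8 < -10.50 → outlier.
53.5 > 52.70 → outlier.
54.7 > 52.70 → outlier.
All remaining values lie within [-10.50, 52.70].

-23.7, -12.8, 53.5, 54.7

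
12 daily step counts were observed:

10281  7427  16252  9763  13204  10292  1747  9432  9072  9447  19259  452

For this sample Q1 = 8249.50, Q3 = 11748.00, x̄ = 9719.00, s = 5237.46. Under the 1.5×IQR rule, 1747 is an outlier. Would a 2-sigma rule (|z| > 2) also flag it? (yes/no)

z = (1747 − 9719.00) / 5237.46 = -1.52.
|z| = 1.52 ≤ 2.

no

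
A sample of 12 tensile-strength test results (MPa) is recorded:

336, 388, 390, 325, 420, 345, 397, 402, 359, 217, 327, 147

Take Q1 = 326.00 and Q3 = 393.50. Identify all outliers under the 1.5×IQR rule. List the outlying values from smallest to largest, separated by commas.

IQR = Q3 − Q1 = 393.50 − 326.00 = 67.50.
Lower fence = Q1 − 1.5·IQR = 326.00 − 101.25 = 224.75.
Upper fence = Q3 + 1.5·IQR = 393.50 + 101.25 = 494.75.
147 < 224.75 → outlier.
217 < 224.75 → outlier.
All remaining values lie within [224.75, 494.75].

147, 217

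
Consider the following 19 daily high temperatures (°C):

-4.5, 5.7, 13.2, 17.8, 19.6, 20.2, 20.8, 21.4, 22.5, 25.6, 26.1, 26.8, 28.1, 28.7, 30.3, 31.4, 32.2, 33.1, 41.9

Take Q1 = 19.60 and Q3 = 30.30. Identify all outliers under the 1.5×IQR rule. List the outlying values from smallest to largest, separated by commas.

-4.5

IQR = Q3 − Q1 = 30.30 − 19.60 = 10.70.
Lower fence = Q1 − 1.5·IQR = 19.60 − 16.05 = 3.55.
Upper fence = Q3 + 1.5·IQR = 30.30 + 16.05 = 46.35.
-4.5 < 3.55 → outlier.
All remaining values lie within [3.55, 46.35].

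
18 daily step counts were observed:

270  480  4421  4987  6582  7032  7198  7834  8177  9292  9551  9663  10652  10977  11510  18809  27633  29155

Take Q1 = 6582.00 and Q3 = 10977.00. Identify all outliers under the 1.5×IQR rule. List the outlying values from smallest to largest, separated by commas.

18809, 27633, 29155

IQR = Q3 − Q1 = 10977.00 − 6582.00 = 4395.00.
Lower fence = Q1 − 1.5·IQR = 6582.00 − 6592.50 = -10.50.
Upper fence = Q3 + 1.5·IQR = 10977.00 + 6592.50 = 17569.50.
18809 > 17569.50 → outlier.
27633 > 17569.50 → outlier.
29155 > 17569.50 → outlier.
All remaining values lie within [-10.50, 17569.50].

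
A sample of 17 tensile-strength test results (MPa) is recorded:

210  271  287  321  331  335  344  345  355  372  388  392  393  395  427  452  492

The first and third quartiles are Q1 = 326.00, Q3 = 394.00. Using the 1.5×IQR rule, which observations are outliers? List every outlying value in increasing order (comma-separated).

IQR = Q3 − Q1 = 394.00 − 326.00 = 68.00.
Lower fence = Q1 − 1.5·IQR = 326.00 − 102.00 = 224.00.
Upper fence = Q3 + 1.5·IQR = 394.00 + 102.00 = 496.00.
210 < 224.00 → outlier.
All remaining values lie within [224.00, 496.00].

210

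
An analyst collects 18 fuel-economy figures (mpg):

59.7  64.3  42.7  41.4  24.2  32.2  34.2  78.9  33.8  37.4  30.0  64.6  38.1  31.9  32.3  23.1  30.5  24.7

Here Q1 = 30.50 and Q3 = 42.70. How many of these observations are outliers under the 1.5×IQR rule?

3

IQR = 12.20; fences at 30.50 − 18.30 = 12.20 and 42.70 + 18.30 = 61.00.
Outside the cutoffs: 64.3, 64.6, 78.9.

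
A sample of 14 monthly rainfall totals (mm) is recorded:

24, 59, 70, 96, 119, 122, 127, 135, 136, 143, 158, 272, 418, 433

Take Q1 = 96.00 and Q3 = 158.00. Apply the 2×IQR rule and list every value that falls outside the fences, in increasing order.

418, 433

IQR = Q3 − Q1 = 158.00 − 96.00 = 62.00.
Lower fence = Q1 − 2·IQR = 96.00 − 124.00 = -28.00.
Upper fence = Q3 + 2·IQR = 158.00 + 124.00 = 282.00.
418 > 282.00 → outlier.
433 > 282.00 → outlier.
All remaining values lie within [-28.00, 282.00].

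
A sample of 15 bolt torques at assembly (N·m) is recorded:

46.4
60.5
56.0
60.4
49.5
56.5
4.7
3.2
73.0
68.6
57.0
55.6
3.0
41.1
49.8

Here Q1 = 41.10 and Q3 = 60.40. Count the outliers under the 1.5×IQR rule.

IQR = 19.30; fences at 41.10 − 28.95 = 12.15 and 60.40 + 28.95 = 89.35.
Outside the cutoffs: 3.0, 3.2, 4.7.

3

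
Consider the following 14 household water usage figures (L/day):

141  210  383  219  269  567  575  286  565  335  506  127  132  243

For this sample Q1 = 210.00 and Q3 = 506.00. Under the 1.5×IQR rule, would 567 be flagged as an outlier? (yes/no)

IQR = Q3 − Q1 = 506.00 − 210.00 = 296.00.
Lower fence = Q1 − 1.5·IQR = 210.00 − 444.00 = -234.00.
Upper fence = Q3 + 1.5·IQR = 506.00 + 444.00 = 950.00.
567 lies within [-234.00, 950.00].

no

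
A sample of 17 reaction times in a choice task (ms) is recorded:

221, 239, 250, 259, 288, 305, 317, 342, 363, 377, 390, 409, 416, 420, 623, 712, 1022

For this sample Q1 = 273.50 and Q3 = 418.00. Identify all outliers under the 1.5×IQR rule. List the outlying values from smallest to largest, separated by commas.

712, 1022

IQR = Q3 − Q1 = 418.00 − 273.50 = 144.50.
Lower fence = Q1 − 1.5·IQR = 273.50 − 216.75 = 56.75.
Upper fence = Q3 + 1.5·IQR = 418.00 + 216.75 = 634.75.
712 > 634.75 → outlier.
1022 > 634.75 → outlier.
All remaining values lie within [56.75, 634.75].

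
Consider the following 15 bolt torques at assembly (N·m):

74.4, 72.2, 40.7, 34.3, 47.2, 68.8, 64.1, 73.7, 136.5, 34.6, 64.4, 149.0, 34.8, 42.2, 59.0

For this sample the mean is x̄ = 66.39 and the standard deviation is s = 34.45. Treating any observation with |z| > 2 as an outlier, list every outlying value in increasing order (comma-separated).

Cutoffs at x̄ ± 2s: 66.39 ± 2·34.45 = [-2.51, 135.29].
136.5: z = 2.04, |z| > 2 → outlier.
149.0: z = 2.40, |z| > 2 → outlier.
Every other value lies within [-2.51, 135.29].

136.5, 149.0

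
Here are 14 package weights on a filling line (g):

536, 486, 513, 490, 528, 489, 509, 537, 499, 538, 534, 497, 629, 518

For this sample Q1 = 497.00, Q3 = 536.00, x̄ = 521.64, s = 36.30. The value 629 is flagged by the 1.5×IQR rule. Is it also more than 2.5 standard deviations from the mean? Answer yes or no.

yes

z = (629 − 521.64) / 36.30 = 2.96.
|z| = 2.96 > 2.5.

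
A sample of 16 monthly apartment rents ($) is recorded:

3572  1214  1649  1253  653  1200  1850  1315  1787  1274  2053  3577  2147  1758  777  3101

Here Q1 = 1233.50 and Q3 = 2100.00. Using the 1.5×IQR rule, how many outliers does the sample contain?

2

IQR = 866.50; fences at 1233.50 − 1299.75 = -66.25 and 2100.00 + 1299.75 = 3399.75.
Outside the cutoffs: 3572, 3577.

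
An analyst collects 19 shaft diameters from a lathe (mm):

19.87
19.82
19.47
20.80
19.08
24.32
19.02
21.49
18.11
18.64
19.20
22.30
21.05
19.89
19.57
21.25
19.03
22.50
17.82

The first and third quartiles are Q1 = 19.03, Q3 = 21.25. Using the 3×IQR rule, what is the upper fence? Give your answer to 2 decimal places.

27.91

IQR = Q3 − Q1 = 21.25 − 19.03 = 2.22.
Lower fence = Q1 − 3·IQR = 19.03 − 6.66 = 12.37.
Upper fence = Q3 + 3·IQR = 21.25 + 6.66 = 27.91.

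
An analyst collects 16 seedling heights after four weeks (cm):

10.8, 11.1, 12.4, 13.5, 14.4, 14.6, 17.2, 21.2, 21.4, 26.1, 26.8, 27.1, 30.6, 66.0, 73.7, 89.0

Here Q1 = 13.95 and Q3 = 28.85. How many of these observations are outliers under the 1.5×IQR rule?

3

IQR = 14.90; fences at 13.95 − 22.35 = -8.40 and 28.85 + 22.35 = 51.20.
Outside the cutoffs: 66.0, 73.7, 89.0.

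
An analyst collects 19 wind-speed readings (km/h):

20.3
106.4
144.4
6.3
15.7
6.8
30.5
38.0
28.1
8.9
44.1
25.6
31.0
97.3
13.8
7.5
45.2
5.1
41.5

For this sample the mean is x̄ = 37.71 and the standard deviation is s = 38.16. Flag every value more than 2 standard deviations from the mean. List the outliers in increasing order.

144.4

Cutoffs at x̄ ± 2s: 37.71 ± 2·38.16 = [-38.61, 114.03].
144.4: z = 2.80, |z| > 2 → outlier.
Every other value lies within [-38.61, 114.03].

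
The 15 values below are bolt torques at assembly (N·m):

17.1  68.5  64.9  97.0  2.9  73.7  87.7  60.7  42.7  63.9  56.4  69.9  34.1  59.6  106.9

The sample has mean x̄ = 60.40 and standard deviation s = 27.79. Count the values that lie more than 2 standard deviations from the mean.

Cutoffs: x̄ ± 2s = [4.82, 115.98].
Outside the cutoffs: 2.9.

1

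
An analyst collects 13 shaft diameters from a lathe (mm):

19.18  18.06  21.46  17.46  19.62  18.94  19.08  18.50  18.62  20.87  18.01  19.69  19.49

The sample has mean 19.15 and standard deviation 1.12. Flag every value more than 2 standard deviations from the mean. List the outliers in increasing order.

Cutoffs at x̄ ± 2s: 19.15 ± 2·1.12 = [16.91, 21.39].
21.46: z = 2.06, |z| > 2 → outlier.
Every other value lies within [16.91, 21.39].

21.46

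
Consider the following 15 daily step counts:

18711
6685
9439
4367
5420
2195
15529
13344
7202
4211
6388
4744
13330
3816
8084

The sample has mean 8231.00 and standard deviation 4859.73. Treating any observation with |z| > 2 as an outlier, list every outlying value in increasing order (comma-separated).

Cutoffs at x̄ ± 2s: 8231.00 ± 2·4859.73 = [-1488.46, 17950.46].
18711: z = 2.16, |z| > 2 → outlier.
Every other value lies within [-1488.46, 17950.46].

18711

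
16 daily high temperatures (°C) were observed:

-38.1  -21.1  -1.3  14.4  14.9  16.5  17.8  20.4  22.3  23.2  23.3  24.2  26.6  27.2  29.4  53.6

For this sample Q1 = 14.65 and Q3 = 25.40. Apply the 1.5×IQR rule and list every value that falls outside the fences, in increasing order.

IQR = Q3 − Q1 = 25.40 − 14.65 = 10.75.
Lower fence = Q1 − 1.5·IQR = 14.65 − 16.125 = -1.475.
Upper fence = Q3 + 1.5·IQR = 25.40 + 16.125 = 41.525.
-38.1 < -1.475 → outlier.
-21.1 < -1.475 → outlier.
53.6 > 41.525 → outlier.
All remaining values lie within [-1.475, 41.525].

-38.1, -21.1, 53.6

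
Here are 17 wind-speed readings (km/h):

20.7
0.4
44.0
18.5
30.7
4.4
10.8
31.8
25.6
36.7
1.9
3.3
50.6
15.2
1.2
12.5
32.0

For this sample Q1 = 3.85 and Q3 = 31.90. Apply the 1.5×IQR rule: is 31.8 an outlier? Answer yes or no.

no

IQR = Q3 − Q1 = 31.90 − 3.85 = 28.05.
Lower fence = Q1 − 1.5·IQR = 3.85 − 42.075 = -38.225.
Upper fence = Q3 + 1.5·IQR = 31.90 + 42.075 = 73.975.
31.8 lies within [-38.225, 73.975].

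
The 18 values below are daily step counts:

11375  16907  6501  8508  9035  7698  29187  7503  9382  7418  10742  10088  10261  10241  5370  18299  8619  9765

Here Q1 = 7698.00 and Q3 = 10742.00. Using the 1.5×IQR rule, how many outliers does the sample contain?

IQR = 3044.00; fences at 7698.00 − 4566.00 = 3132.00 and 10742.00 + 4566.00 = 15308.00.
Outside the cutoffs: 16907, 18299, 29187.

3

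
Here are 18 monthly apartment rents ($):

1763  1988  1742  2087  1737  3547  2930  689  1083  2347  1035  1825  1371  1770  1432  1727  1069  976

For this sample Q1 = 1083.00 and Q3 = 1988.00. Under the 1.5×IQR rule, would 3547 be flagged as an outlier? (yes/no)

IQR = Q3 − Q1 = 1988.00 − 1083.00 = 905.00.
Lower fence = Q1 − 1.5·IQR = 1083.00 − 1357.50 = -274.50.
Upper fence = Q3 + 1.5·IQR = 1988.00 + 1357.50 = 3345.50.
3547 lies above the upper fence.

yes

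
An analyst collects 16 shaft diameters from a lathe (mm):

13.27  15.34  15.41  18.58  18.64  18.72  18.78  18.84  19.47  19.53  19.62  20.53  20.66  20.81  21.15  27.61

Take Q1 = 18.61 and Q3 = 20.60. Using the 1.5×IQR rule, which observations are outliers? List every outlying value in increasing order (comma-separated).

IQR = Q3 − Q1 = 20.60 − 18.61 = 1.99.
Lower fence = Q1 − 1.5·IQR = 18.61 − 2.985 = 15.625.
Upper fence = Q3 + 1.5·IQR = 20.60 + 2.985 = 23.585.
13.27 < 15.625 → outlier.
15.34 < 15.625 → outlier.
15.41 < 15.625 → outlier.
27.61 > 23.585 → outlier.
All remaining values lie within [15.625, 23.585].

13.27, 15.34, 15.41, 27.61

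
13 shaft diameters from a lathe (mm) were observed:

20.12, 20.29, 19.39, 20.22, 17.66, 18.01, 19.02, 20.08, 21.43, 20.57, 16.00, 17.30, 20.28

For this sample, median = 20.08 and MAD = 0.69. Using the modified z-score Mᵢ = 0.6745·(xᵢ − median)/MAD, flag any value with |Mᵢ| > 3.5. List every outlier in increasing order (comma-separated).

16.00

|Mᵢ| > 3.5 ⇔ |xᵢ − 20.08| > 3.5·0.69/0.6745 = 3.58.
So outliers lie outside [16.50, 23.66].
16.00: M = -3.99 → outlier.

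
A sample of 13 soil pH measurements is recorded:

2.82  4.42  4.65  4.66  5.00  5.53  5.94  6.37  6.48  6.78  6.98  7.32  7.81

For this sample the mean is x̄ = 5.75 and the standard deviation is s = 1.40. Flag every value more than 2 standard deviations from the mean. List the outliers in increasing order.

2.82

Cutoffs at x̄ ± 2s: 5.75 ± 2·1.40 = [2.95, 8.55].
2.82: z = -2.09, |z| > 2 → outlier.
Every other value lies within [2.95, 8.55].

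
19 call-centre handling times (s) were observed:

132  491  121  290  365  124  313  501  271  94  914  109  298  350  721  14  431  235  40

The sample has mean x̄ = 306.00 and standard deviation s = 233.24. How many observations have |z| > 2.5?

Cutoffs: x̄ ± 2.5s = [-277.10, 889.10].
Outside the cutoffs: 914.

1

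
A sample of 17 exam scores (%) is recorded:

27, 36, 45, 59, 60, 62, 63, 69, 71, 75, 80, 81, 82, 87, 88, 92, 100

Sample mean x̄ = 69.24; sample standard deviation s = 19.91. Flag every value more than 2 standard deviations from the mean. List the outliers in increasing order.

Cutoffs at x̄ ± 2s: 69.24 ± 2·19.91 = [29.42, 109.06].
27: z = -2.12, |z| > 2 → outlier.
Every other value lies within [29.42, 109.06].

27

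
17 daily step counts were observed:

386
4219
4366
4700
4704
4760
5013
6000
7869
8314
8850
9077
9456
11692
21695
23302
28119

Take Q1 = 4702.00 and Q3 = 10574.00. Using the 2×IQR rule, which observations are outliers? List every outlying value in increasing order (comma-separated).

23302, 28119

IQR = Q3 − Q1 = 10574.00 − 4702.00 = 5872.00.
Lower fence = Q1 − 2·IQR = 4702.00 − 11744.00 = -7042.00.
Upper fence = Q3 + 2·IQR = 10574.00 + 11744.00 = 22318.00.
23302 > 22318.00 → outlier.
28119 > 22318.00 → outlier.
All remaining values lie within [-7042.00, 22318.00].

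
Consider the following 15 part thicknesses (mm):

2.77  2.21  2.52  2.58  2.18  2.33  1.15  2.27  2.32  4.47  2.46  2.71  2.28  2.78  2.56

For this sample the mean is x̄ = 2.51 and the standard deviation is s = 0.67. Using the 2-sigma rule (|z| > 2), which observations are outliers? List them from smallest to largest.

Cutoffs at x̄ ± 2s: 2.51 ± 2·0.67 = [1.17, 3.85].
1.15: z = -2.03, |z| > 2 → outlier.
4.47: z = 2.93, |z| > 2 → outlier.
Every other value lies within [1.17, 3.85].

1.15, 4.47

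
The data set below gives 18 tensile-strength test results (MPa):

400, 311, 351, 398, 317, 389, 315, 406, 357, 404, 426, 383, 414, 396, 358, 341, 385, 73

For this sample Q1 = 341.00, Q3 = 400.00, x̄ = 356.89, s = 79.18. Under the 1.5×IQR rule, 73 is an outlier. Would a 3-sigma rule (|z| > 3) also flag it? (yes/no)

z = (73 − 356.89) / 79.18 = -3.59.
|z| = 3.59 > 3.

yes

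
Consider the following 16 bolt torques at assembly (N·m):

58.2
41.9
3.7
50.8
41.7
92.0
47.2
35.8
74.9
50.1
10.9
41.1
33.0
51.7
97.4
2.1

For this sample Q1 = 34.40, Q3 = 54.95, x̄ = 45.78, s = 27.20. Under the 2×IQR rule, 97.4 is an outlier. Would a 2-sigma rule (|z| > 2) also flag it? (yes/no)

z = (97.4 − 45.78) / 27.20 = 1.90.
|z| = 1.90 ≤ 2.

no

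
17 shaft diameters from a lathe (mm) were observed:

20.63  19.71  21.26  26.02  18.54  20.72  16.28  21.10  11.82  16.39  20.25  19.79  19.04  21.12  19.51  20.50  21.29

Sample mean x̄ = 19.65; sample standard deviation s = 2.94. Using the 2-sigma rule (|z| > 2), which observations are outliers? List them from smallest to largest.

Cutoffs at x̄ ± 2s: 19.65 ± 2·2.94 = [13.77, 25.53].
11.82: z = -2.66, |z| > 2 → outlier.
26.02: z = 2.17, |z| > 2 → outlier.
Every other value lies within [13.77, 25.53].

11.82, 26.02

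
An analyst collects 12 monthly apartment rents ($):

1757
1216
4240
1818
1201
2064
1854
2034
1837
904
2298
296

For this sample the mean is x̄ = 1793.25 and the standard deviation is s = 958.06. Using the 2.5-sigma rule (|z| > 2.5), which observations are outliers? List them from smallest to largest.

Cutoffs at x̄ ± 2.5s: 1793.25 ± 2.5·958.06 = [-601.90, 4188.40].
4240: z = 2.55, |z| > 2.5 → outlier.
Every other value lies within [-601.90, 4188.40].

4240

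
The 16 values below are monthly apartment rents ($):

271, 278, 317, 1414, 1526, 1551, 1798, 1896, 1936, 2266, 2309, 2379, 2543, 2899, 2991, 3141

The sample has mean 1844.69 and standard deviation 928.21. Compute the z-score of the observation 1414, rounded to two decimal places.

z = (1414 − 1844.69) / 928.21 = -0.46.

-0.46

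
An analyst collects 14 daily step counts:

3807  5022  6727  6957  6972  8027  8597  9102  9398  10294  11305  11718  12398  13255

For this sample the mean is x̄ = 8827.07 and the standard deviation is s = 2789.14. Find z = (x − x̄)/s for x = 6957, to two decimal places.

-0.67

z = (6957 − 8827.07) / 2789.14 = -0.67.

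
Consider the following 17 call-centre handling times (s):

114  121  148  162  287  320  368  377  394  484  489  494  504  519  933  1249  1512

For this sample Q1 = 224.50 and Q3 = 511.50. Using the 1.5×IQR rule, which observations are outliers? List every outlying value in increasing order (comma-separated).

IQR = Q3 − Q1 = 511.50 − 224.50 = 287.00.
Lower fence = Q1 − 1.5·IQR = 224.50 − 430.50 = -206.00.
Upper fence = Q3 + 1.5·IQR = 511.50 + 430.50 = 942.00.
1249 > 942.00 → outlier.
1512 > 942.00 → outlier.
All remaining values lie within [-206.00, 942.00].

1249, 1512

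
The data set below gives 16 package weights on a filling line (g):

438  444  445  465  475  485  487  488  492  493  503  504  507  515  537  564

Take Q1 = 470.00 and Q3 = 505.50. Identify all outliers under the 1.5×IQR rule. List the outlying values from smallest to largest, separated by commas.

564

IQR = Q3 − Q1 = 505.50 − 470.00 = 35.50.
Lower fence = Q1 − 1.5·IQR = 470.00 − 53.25 = 416.75.
Upper fence = Q3 + 1.5·IQR = 505.50 + 53.25 = 558.75.
564 > 558.75 → outlier.
All remaining values lie within [416.75, 558.75].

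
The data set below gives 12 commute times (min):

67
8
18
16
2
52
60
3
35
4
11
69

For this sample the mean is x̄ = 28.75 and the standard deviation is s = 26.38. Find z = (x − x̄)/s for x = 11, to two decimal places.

-0.67

z = (11 − 28.75) / 26.38 = -0.67.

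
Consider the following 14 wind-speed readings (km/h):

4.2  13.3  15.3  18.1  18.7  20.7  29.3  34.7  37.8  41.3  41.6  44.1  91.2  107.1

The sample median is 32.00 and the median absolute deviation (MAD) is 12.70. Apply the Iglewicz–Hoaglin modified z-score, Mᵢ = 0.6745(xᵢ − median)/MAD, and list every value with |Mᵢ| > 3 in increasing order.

|Mᵢ| > 3 ⇔ |xᵢ − 32.00| > 3·12.70/0.6745 = 56.49.
So outliers lie outside [-24.49, 88.49].
91.2: M = 3.14 → outlier.
107.1: M = 3.99 → outlier.

91.2, 107.1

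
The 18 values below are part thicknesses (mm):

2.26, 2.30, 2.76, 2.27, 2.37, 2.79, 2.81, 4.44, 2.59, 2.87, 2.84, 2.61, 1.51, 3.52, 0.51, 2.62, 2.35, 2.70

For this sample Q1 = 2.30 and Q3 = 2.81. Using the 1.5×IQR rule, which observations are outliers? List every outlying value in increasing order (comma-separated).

0.51, 1.51, 4.44

IQR = Q3 − Q1 = 2.81 − 2.30 = 0.51.
Lower fence = Q1 − 1.5·IQR = 2.30 − 0.765 = 1.535.
Upper fence = Q3 + 1.5·IQR = 2.81 + 0.765 = 3.575.
0.51 < 1.535 → outlier.
1.51 < 1.535 → outlier.
4.44 > 3.575 → outlier.
All remaining values lie within [1.535, 3.575].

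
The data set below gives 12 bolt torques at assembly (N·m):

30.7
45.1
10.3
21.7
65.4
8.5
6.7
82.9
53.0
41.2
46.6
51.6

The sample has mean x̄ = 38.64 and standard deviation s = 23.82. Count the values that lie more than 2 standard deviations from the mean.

0

Cutoffs: x̄ ± 2s = [-9.00, 86.28].
Every value lies within the cutoffs.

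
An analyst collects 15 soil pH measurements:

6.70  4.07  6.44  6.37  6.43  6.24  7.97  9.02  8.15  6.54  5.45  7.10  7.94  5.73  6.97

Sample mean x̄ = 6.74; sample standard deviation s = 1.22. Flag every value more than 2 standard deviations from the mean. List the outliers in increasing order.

Cutoffs at x̄ ± 2s: 6.74 ± 2·1.22 = [4.30, 9.18].
4.07: z = -2.19, |z| > 2 → outlier.
Every other value lies within [4.30, 9.18].

4.07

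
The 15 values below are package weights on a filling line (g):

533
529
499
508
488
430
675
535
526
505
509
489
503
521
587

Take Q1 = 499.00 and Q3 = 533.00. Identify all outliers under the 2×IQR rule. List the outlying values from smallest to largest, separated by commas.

430, 675

IQR = Q3 − Q1 = 533.00 − 499.00 = 34.00.
Lower fence = Q1 − 2·IQR = 499.00 − 68.00 = 431.00.
Upper fence = Q3 + 2·IQR = 533.00 + 68.00 = 601.00.
430 < 431.00 → outlier.
675 > 601.00 → outlier.
All remaining values lie within [431.00, 601.00].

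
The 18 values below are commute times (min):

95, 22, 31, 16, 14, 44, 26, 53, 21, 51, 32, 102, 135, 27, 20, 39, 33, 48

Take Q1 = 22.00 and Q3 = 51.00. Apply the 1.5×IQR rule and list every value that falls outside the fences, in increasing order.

IQR = Q3 − Q1 = 51.00 − 22.00 = 29.00.
Lower fence = Q1 − 1.5·IQR = 22.00 − 43.50 = -21.50.
Upper fence = Q3 + 1.5·IQR = 51.00 + 43.50 = 94.50.
95 > 94.50 → outlier.
102 > 94.50 → outlier.
135 > 94.50 → outlier.
All remaining values lie within [-21.50, 94.50].

95, 102, 135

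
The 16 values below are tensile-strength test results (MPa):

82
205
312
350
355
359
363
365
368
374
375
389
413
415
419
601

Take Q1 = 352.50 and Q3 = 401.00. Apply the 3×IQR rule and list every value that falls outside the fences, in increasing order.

IQR = Q3 − Q1 = 401.00 − 352.50 = 48.50.
Lower fence = Q1 − 3·IQR = 352.50 − 145.50 = 207.00.
Upper fence = Q3 + 3·IQR = 401.00 + 145.50 = 546.50.
82 < 207.00 → outlier.
205 < 207.00 → outlier.
601 > 546.50 → outlier.
All remaining values lie within [207.00, 546.50].

82, 205, 601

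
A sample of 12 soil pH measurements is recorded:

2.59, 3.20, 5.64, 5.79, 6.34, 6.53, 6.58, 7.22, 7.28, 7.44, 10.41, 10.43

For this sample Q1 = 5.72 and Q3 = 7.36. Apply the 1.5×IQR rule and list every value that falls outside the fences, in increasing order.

IQR = Q3 − Q1 = 7.36 − 5.72 = 1.64.
Lower fence = Q1 − 1.5·IQR = 5.72 − 2.46 = 3.26.
Upper fence = Q3 + 1.5·IQR = 7.36 + 2.46 = 9.82.
2.59 < 3.26 → outlier.
3.20 < 3.26 → outlier.
10.41 > 9.82 → outlier.
10.43 > 9.82 → outlier.
All remaining values lie within [3.26, 9.82].

2.59, 3.20, 10.41, 10.43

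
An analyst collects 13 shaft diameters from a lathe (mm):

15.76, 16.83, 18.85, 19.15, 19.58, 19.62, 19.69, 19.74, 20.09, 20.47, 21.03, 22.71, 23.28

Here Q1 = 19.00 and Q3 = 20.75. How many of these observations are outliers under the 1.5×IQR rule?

IQR = 1.75; fences at 19.00 − 2.625 = 16.375 and 20.75 + 2.625 = 23.375.
Outside the cutoffs: 15.76.

1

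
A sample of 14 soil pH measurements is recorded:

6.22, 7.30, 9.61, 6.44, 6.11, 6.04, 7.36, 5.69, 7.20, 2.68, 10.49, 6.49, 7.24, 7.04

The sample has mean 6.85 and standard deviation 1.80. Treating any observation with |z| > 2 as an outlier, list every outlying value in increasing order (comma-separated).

2.68, 10.49

Cutoffs at x̄ ± 2s: 6.85 ± 2·1.80 = [3.25, 10.45].
2.68: z = -2.32, |z| > 2 → outlier.
10.49: z = 2.02, |z| > 2 → outlier.
Every other value lies within [3.25, 10.45].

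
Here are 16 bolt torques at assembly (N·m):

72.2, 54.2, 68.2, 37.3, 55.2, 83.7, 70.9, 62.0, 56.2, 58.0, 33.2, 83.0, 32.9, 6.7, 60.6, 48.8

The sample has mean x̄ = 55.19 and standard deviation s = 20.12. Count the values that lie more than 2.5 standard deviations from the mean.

Cutoffs: x̄ ± 2.5s = [4.89, 105.49].
Every value lies within the cutoffs.

0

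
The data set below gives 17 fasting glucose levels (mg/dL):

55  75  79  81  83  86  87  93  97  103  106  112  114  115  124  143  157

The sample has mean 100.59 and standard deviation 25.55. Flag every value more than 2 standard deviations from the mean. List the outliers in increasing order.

157

Cutoffs at x̄ ± 2s: 100.59 ± 2·25.55 = [49.49, 151.69].
157: z = 2.21, |z| > 2 → outlier.
Every other value lies within [49.49, 151.69].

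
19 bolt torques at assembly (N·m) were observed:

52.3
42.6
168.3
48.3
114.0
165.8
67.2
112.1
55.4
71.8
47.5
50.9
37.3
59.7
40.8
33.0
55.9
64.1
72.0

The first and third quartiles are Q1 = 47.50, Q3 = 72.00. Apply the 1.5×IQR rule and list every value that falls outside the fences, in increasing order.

112.1, 114.0, 165.8, 168.3

IQR = Q3 − Q1 = 72.00 − 47.50 = 24.50.
Lower fence = Q1 − 1.5·IQR = 47.50 − 36.75 = 10.75.
Upper fence = Q3 + 1.5·IQR = 72.00 + 36.75 = 108.75.
112.1 > 108.75 → outlier.
114.0 > 108.75 → outlier.
165.8 > 108.75 → outlier.
168.3 > 108.75 → outlier.
All remaining values lie within [10.75, 108.75].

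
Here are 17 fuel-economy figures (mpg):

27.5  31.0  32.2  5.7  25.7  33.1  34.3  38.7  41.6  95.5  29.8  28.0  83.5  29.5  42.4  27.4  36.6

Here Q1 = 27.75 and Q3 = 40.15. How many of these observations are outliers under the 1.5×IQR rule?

IQR = 12.40; fences at 27.75 − 18.60 = 9.15 and 40.15 + 18.60 = 58.75.
Outside the cutoffs: 5.7, 83.5, 95.5.

3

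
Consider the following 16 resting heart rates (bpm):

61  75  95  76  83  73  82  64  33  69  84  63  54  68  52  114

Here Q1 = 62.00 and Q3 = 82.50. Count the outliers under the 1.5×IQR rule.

1

IQR = 20.50; fences at 62.00 − 30.75 = 31.25 and 82.50 + 30.75 = 113.25.
Outside the cutoffs: 114.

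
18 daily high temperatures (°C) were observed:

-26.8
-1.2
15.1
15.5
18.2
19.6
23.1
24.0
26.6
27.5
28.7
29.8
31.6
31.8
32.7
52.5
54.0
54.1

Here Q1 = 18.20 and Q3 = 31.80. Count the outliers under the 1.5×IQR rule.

IQR = 13.60; fences at 18.20 − 20.40 = -2.20 and 31.80 + 20.40 = 52.20.
Outside the cutoffs: -26.8, 52.5, 54.0, 54.1.

4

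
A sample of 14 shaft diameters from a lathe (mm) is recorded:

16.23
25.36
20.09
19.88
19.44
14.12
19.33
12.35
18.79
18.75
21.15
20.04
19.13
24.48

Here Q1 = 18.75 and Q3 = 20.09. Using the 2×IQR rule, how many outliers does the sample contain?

4

IQR = 1.34; fences at 18.75 − 2.68 = 16.07 and 20.09 + 2.68 = 22.77.
Outside the cutoffs: 12.35, 14.12, 24.48, 25.36.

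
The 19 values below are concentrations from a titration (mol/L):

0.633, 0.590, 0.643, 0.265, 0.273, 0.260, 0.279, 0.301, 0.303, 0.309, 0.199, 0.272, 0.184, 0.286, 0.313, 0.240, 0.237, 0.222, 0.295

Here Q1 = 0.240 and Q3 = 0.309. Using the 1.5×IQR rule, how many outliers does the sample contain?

3

IQR = 0.069; fences at 0.240 − 0.1035 = 0.1365 and 0.309 + 0.1035 = 0.4125.
Outside the cutoffs: 0.590, 0.633, 0.643.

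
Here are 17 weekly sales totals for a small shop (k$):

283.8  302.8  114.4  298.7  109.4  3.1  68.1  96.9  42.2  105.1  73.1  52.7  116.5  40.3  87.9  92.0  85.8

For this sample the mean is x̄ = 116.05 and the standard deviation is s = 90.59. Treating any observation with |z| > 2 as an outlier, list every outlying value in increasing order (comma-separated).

298.7, 302.8

Cutoffs at x̄ ± 2s: 116.05 ± 2·90.59 = [-65.13, 297.23].
298.7: z = 2.02, |z| > 2 → outlier.
302.8: z = 2.06, |z| > 2 → outlier.
Every other value lies within [-65.13, 297.23].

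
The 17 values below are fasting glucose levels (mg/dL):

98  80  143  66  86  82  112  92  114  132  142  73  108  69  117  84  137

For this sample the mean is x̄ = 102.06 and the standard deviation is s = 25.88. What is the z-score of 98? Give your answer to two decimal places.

z = (98 − 102.06) / 25.88 = -0.16.

-0.16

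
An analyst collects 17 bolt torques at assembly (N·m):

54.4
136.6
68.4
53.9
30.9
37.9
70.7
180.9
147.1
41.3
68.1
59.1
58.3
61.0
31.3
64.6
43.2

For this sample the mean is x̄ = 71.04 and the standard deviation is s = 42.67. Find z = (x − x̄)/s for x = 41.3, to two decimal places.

-0.70

z = (41.3 − 71.04) / 42.67 = -0.70.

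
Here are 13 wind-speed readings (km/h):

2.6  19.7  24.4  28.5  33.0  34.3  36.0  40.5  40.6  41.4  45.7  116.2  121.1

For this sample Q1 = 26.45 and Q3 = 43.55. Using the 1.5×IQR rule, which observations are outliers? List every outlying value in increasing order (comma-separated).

IQR = Q3 − Q1 = 43.55 − 26.45 = 17.10.
Lower fence = Q1 − 1.5·IQR = 26.45 − 25.65 = 0.80.
Upper fence = Q3 + 1.5·IQR = 43.55 + 25.65 = 69.20.
116.2 > 69.20 → outlier.
121.1 > 69.20 → outlier.
All remaining values lie within [0.80, 69.20].

116.2, 121.1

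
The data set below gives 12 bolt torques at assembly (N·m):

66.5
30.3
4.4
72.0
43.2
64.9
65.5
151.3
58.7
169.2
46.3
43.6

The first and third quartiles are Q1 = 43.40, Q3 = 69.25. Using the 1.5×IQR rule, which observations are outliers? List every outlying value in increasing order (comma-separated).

4.4, 151.3, 169.2

IQR = Q3 − Q1 = 69.25 − 43.40 = 25.85.
Lower fence = Q1 − 1.5·IQR = 43.40 − 38.775 = 4.625.
Upper fence = Q3 + 1.5·IQR = 69.25 + 38.775 = 108.025.
4.4 < 4.625 → outlier.
151.3 > 108.025 → outlier.
169.2 > 108.025 → outlier.
All remaining values lie within [4.625, 108.025].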